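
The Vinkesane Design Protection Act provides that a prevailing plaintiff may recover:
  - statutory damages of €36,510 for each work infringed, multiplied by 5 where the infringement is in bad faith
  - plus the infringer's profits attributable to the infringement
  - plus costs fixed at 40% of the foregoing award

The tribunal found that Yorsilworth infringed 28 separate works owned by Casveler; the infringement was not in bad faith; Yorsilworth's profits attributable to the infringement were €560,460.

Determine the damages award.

€2,215,836

Statutory damages: 28 × €36,510 = €1,022,280
Infringement not in bad faith: no ×5 enhancement.
Combined award: €1,022,280 + €560,460 = €1,582,740
Costs: 40% of €1,582,740 = €633,096
Award plus costs: €1,582,740 + €633,096 = €2,215,836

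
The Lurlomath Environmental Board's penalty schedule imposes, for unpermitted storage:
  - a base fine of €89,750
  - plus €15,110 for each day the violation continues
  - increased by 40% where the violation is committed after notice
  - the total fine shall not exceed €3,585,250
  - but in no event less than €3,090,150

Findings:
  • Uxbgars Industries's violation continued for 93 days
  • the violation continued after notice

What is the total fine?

€3,090,150

Per-day component: 93 × €15,110 = €1,405,230
Base plus per-day: €89,750 + €1,405,230 = €1,494,980
Enhancement: 40% of €1,494,980 = €597,992
Enhanced fine: €1,494,980 + €597,992 = €2,092,972
Cap at €3,585,250: €2,092,972 is within the cap, no reduction.
Minimum €3,090,150: €2,092,972 is below the minimum → €3,090,150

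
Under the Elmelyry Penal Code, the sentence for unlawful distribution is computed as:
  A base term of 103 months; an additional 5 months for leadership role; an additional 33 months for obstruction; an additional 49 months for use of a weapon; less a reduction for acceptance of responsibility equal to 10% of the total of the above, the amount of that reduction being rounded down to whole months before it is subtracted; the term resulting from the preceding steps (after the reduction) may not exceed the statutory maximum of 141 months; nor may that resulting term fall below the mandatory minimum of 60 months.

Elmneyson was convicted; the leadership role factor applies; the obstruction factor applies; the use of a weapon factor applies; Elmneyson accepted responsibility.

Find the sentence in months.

Leadership role enhancement: +5 months
Obstruction enhancement: +33 months
Use of a weapon enhancement: +49 months
Adjusted term: 103 months + 5 months + 33 months + 49 months = 190 months
Acceptance of responsibility reduction: 10% of 190 months = 19 months (rounded down)
After reduction: 190 − 19 = 171 months
Cap at 141 months: 171 months exceeds the cap → 141 months
Minimum 60 months: 141 months meets the minimum, no increase.

141 months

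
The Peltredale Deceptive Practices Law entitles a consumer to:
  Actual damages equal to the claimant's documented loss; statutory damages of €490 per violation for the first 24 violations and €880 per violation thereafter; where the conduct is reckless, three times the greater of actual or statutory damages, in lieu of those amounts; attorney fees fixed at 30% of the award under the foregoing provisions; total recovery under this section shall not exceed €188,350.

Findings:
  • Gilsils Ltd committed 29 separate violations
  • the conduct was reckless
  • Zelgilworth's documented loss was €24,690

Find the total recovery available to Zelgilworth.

First 24 violations: 24 × €490 = €11,760
Remaining violations: (29 − 24) × €880 = €4,400
Statutory damages: €11,760 + €4,400 = €16,160
Greater of actual damages (€24,690) or statutory damages (€16,160): €24,690
Trebled: 3 × €24,690 = €74,070
Attorney fees: 30% of €74,070 = €22,221
Total before cap: €74,070 + €22,221 = €96,291
Cap at €188,350: €96,291 is within the cap, no reduction.

€96,291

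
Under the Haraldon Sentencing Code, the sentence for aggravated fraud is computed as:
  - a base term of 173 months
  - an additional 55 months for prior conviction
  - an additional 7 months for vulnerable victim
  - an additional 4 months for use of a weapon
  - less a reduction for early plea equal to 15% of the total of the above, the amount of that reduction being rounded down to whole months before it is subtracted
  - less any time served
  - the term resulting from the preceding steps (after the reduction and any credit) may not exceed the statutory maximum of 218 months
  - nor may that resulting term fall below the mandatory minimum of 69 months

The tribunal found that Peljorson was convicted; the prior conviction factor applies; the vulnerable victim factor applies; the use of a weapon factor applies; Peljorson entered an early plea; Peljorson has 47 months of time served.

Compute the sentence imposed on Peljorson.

157 months

Prior conviction enhancement: +55 months
Vulnerable victim enhancement: +7 months
Use of a weapon enhancement: +4 months
Adjusted term: 173 months + 55 months + 7 months + 4 months = 239 months
Early plea reduction: 15% of 239 months = 35 months (rounded down)
After reduction: 239 − 35 = 204 months
Less time served: 204 months − 47 months = 157 months
Cap at 218 months: 157 months is within the cap, no reduction.
Minimum 69 months: 157 months meets the minimum, no increase.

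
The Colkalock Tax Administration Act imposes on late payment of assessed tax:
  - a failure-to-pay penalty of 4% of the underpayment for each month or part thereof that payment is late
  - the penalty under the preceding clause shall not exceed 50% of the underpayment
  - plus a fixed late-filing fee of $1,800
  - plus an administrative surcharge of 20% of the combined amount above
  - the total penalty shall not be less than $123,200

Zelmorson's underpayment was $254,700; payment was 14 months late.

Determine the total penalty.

Accrued rate: 4% × 14 = 56%, capped at 50% → 50%
Failure-to-pay penalty: 50% of $254,700 = $127,350
Penalty before surcharge: $127,350 + $1,800 = $129,150
Administrative surcharge: 20% of $129,150 = $25,830
Total penalty: $129,150 + $25,830 = $154,980
Minimum $123,200: $154,980 meets the minimum, no increase.

$154,980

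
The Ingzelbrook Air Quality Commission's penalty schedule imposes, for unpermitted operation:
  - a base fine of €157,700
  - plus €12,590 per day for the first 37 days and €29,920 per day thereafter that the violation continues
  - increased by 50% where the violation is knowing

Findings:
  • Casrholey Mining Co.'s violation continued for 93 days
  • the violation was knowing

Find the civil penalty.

First 37 days: 37 × €12,590 = €465,830
Remaining days: (93 − 37) × €29,920 = €1,675,520
Per-day component: €465,830 + €1,675,520 = €2,141,350
Base plus per-day: €157,700 + €2,141,350 = €2,299,050
Enhancement: 50% of €2,299,050 = €1,149,525
Enhanced fine: €2,299,050 + €1,149,525 = €3,448,575

€3,448,575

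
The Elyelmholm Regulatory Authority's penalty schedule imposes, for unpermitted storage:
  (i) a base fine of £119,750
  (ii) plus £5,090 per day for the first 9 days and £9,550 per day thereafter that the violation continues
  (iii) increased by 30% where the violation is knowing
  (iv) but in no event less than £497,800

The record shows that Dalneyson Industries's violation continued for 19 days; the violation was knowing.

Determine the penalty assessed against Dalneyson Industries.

£497,800

First 9 days: 9 × £5,090 = £45,810
Remaining days: (19 − 9) × £9,550 = £95,500
Per-day component: £45,810 + £95,500 = £141,310
Base plus per-day: £119,750 + £141,310 = £261,060
Enhancement: 30% of £261,060 = £78,318
Enhanced fine: £261,060 + £78,318 = £339,378
Minimum £497,800: £339,378 is below the minimum → £497,800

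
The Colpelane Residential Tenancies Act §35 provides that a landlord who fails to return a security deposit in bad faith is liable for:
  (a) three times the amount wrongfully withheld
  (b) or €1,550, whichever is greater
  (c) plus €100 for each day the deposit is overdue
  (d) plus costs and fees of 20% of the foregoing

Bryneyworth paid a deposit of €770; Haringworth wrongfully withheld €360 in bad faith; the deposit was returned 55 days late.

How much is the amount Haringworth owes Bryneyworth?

Recovery: €8,460

Trebled: 3 × €360 = €1,080
Minimum €1,550: €1,080 is below the minimum → €1,550
Late-return penalty: 55 × €100 = €5,500
Damages plus late penalty: €1,550 + €5,500 = €7,050
Costs and fees: 20% of €7,050 = €1,410
Total recovery: €7,050 + €1,410 = €8,460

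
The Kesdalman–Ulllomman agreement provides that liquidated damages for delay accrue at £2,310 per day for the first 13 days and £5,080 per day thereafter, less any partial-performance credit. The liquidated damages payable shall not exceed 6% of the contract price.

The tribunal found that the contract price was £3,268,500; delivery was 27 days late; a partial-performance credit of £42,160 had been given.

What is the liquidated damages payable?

First 13 days: 13 × £2,310 = £30,030
Remaining days: (27 − 13) × £5,080 = £71,120
Accrued per-day damages: £30,030 + £71,120 = £101,150
Less partial-performance credit: £101,150 − £42,160 = £58,990
Cap: 6% of £3,268,500 = £196,110
Cap at £196,110: £58,990 is within the cap, no reduction.

£58,990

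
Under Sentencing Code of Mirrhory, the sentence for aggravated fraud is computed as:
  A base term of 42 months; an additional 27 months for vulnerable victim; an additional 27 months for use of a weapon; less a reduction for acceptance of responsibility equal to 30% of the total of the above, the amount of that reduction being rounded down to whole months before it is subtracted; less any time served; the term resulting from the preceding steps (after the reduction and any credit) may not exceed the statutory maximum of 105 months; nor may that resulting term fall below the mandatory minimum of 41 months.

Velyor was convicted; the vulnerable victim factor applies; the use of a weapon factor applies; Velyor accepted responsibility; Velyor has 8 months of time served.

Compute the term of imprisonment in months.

60 months

Vulnerable victim enhancement: +27 months
Use of a weapon enhancement: +27 months
Adjusted term: 42 months + 27 months + 27 months = 96 months
Acceptance of responsibility reduction: 30% of 96 months = 28 months (rounded down)
After reduction: 96 − 28 = 68 months
Less time served: 68 months − 8 months = 60 months
Cap at 105 months: 60 months is within the cap, no reduction.
Minimum 41 months: 60 months meets the minimum, no increase.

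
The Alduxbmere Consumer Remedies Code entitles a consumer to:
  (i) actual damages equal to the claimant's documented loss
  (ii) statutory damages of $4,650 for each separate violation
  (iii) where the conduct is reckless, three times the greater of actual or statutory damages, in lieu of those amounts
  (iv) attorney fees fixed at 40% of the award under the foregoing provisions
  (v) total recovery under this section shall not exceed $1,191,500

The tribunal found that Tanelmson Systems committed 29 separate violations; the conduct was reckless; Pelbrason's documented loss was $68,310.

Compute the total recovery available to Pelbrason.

Statutory damages: 29 × $4,650 = $134,850
Greater of actual damages ($68,310) or statutory damages ($134,850): $134,850
Trebled: 3 × $134,850 = $404,550
Attorney fees: 40% of $404,550 = $161,820
Total before cap: $404,550 + $161,820 = $566,370
Cap at $1,191,500: $566,370 is within the cap, no reduction.

$566,370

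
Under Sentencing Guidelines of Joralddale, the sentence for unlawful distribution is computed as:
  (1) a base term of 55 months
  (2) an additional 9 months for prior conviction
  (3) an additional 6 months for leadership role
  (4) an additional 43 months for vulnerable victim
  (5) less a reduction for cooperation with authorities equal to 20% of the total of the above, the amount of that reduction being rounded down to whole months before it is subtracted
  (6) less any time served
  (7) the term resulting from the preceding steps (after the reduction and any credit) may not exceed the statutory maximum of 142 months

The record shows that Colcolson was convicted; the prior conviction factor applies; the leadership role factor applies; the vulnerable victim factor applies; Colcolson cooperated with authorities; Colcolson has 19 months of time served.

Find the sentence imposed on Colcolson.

Prior conviction enhancement: +9 months
Leadership role enhancement: +6 months
Vulnerable victim enhancement: +43 months
Adjusted term: 55 months + 9 months + 6 months + 43 months = 113 months
Cooperation with authorities reduction: 20% of 113 months = 22 months (rounded down)
After reduction: 113 − 22 = 91 months
Less time served: 91 months − 19 months = 72 months
Cap at 142 months: 72 months is within the cap, no reduction.

72 months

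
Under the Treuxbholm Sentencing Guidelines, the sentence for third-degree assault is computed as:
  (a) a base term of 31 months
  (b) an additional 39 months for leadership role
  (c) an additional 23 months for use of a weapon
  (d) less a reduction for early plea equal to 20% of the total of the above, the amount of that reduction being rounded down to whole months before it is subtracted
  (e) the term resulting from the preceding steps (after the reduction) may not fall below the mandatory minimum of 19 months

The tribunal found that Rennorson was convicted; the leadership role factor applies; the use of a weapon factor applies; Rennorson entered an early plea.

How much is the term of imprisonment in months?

75 months

Leadership role enhancement: +39 months
Use of a weapon enhancement: +23 months
Adjusted term: 31 months + 39 months + 23 months = 93 months
Early plea reduction: 20% of 93 months = 18 months (rounded down)
After reduction: 93 − 18 = 75 months
Minimum 19 months: 75 months meets the minimum, no increase.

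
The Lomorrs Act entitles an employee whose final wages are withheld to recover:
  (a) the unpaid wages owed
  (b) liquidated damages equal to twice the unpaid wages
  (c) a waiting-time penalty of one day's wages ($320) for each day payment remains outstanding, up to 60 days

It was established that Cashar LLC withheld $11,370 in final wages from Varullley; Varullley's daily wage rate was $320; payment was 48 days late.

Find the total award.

Total award: $49,470

Doubled: 2 × $11,370 = $22,740
Penalty days: min(48, 60) = 48
Waiting-time penalty: 48 × $320 = $15,360
Total award: $11,370 + $22,740 + $15,360 = $49,470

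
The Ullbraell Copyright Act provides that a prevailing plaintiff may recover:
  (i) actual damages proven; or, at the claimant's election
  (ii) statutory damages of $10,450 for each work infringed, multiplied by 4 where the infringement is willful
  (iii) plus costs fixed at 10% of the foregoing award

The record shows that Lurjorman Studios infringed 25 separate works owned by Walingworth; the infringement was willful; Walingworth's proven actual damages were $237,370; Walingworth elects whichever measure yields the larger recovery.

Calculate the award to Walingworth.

Statutory damages: 25 × $10,450 = $261,250
Multiplied by 4: 4 × $261,250 = $1,045,000
Greater of actual damages ($237,370) or enhanced statutory damages ($1,045,000): $1,045,000
Costs: 10% of $1,045,000 = $104,500
Award plus costs: $1,045,000 + $104,500 = $1,149,500

$1,149,500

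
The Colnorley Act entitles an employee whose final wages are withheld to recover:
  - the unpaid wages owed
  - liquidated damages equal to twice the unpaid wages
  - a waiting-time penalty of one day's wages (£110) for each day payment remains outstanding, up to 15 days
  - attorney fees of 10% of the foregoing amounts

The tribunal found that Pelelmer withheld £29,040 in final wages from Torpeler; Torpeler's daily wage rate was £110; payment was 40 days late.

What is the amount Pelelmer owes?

£97,647

Doubled: 2 × £29,040 = £58,080
Penalty days: min(40, 15) = 15
Waiting-time penalty: 15 × £110 = £1,650
Subtotal: £29,040 + £58,080 + £1,650 = £88,770
Attorney fees: 10% of £88,770 = £8,877
Total award: £88,770 + £8,877 = £97,647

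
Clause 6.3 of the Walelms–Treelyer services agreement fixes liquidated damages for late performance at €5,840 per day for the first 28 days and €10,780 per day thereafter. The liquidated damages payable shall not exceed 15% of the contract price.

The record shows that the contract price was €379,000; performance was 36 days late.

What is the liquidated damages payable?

€56,850

First 28 days: 28 × €5,840 = €163,520
Remaining days: (36 − 28) × €10,780 = €86,240
Accrued per-day damages: €163,520 + €86,240 = €249,760
Cap: 15% of €379,000 = €56,850
Cap at €56,850: €249,760 exceeds the cap → €56,850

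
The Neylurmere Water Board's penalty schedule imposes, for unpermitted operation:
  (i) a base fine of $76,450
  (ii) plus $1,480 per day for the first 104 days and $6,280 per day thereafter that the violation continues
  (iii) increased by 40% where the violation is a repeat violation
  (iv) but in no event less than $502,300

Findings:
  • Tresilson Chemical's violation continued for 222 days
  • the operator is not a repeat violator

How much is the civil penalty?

$971,410

First 104 days: 104 × $1,480 = $153,920
Remaining days: (222 − 104) × $6,280 = $741,040
Per-day component: $153,920 + $741,040 = $894,960
Base plus per-day: $76,450 + $894,960 = $971,410
The operator is not a repeat violator: no 40% increase.
Minimum $502,300: $971,410 meets the minimum, no increase.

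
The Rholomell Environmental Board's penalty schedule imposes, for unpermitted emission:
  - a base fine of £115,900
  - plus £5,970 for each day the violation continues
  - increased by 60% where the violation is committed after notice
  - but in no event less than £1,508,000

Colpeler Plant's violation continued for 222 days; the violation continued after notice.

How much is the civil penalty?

Per-day component: 222 × £5,970 = £1,325,340
Base plus per-day: £115,900 + £1,325,340 = £1,441,240
Enhancement: 60% of £1,441,240 = £864,744
Enhanced fine: £1,441,240 + £864,744 = £2,305,984
Minimum £1,508,000: £2,305,984 meets the minimum, no increase.

£2,305,984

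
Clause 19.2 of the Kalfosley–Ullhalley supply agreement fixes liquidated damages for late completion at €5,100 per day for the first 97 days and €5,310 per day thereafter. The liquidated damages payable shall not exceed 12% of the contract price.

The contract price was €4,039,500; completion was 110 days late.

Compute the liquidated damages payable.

First 97 days: 97 × €5,100 = €494,700
Remaining days: (110 − 97) × €5,310 = €69,030
Accrued per-day damages: €494,700 + €69,030 = €563,730
Cap: 12% of €4,039,500 = €484,740
Cap at €484,740: €563,730 exceeds the cap → €484,740

€484,740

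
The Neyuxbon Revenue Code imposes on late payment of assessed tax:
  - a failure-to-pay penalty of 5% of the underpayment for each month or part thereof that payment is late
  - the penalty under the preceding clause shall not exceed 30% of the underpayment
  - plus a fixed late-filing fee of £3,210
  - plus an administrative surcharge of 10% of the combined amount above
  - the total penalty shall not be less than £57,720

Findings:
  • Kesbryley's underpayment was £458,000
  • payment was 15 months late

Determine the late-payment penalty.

£154,671

Accrued rate: 5% × 15 = 75%, capped at 30% → 30%
Failure-to-pay penalty: 30% of £458,000 = £137,400
Penalty before surcharge: £137,400 + £3,210 = £140,610
Administrative surcharge: 10% of £140,610 = £14,061
Total penalty: £140,610 + £14,061 = £154,671
Minimum £57,720: £154,671 meets the minimum, no increase.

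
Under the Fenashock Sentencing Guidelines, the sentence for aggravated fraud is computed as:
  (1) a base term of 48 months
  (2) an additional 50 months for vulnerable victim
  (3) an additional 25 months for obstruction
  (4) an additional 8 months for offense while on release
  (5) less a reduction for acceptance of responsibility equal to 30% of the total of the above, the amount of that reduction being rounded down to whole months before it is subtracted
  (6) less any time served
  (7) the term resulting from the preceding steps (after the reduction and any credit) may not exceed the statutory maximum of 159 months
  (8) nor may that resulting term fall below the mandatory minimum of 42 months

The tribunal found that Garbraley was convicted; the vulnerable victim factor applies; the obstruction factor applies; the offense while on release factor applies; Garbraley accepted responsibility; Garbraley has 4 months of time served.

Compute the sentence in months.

Vulnerable victim enhancement: +50 months
Obstruction enhancement: +25 months
Offense while on release enhancement: +8 months
Adjusted term: 48 months + 50 months + 25 months + 8 months = 131 months
Acceptance of responsibility reduction: 30% of 131 months = 39 months (rounded down)
After reduction: 131 − 39 = 92 months
Less time served: 92 months − 4 months = 88 months
Cap at 159 months: 88 months is within the cap, no reduction.
Minimum 42 months: 88 months meets the minimum, no increase.

Sentence: 88 months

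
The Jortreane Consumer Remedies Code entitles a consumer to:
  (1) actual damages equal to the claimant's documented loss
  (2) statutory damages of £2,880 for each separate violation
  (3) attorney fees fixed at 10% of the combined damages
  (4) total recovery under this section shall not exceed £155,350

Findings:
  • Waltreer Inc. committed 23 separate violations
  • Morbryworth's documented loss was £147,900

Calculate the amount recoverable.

Total recovery: £155,350

Statutory damages: 23 × £2,880 = £66,240
Combined damages: £147,900 + £66,240 = £214,140
Attorney fees: 10% of £214,140 = £21,414
Total before cap: £214,140 + £21,414 = £235,554
Cap at £155,350: £235,554 exceeds the cap → £155,350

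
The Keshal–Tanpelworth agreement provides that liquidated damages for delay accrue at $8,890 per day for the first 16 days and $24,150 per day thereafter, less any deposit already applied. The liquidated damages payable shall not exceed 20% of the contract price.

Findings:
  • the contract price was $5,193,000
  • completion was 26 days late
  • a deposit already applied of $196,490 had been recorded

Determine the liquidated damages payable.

First 16 days: 16 × $8,890 = $142,240
Remaining days: (26 − 16) × $24,150 = $241,500
Accrued per-day damages: $142,240 + $241,500 = $383,740
Less deposit already applied: $383,740 − $196,490 = $187,250
Cap: 20% of $5,193,000 = $1,038,600
Cap at $1,038,600: $187,250 is within the cap, no reduction.

$187,250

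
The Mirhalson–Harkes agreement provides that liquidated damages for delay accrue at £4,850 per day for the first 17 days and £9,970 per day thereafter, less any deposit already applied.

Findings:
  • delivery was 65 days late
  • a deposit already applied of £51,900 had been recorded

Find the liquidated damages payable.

£509,110

First 17 days: 17 × £4,850 = £82,450
Remaining days: (65 − 17) × £9,970 = £478,560
Accrued per-day damages: £82,450 + £478,560 = £561,010
Less deposit already applied: £561,010 − £51,900 = £509,110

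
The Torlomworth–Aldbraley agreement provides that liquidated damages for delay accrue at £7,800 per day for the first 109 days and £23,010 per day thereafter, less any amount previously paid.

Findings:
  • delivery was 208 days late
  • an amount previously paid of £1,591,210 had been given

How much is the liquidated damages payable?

First 109 days: 109 × £7,800 = £850,200
Remaining days: (208 − 109) × £23,010 = £2,277,990
Accrued per-day damages: £850,200 + £2,277,990 = £3,128,190
Less amount previously paid: £3,128,190 − £1,591,210 = £1,536,980

£1,536,980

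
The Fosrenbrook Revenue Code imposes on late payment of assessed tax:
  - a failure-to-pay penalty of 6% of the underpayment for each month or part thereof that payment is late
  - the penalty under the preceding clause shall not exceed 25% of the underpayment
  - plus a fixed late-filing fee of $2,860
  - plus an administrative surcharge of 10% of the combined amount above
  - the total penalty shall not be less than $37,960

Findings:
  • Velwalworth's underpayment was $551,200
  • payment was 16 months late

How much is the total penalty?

$154,726

Accrued rate: 6% × 16 = 96%, capped at 25% → 25%
Failure-to-pay penalty: 25% of $551,200 = $137,800
Penalty before surcharge: $137,800 + $2,860 = $140,660
Administrative surcharge: 10% of $140,660 = $14,066
Total penalty: $140,660 + $14,066 = $154,726
Minimum $37,960: $154,726 meets the minimum, no increase.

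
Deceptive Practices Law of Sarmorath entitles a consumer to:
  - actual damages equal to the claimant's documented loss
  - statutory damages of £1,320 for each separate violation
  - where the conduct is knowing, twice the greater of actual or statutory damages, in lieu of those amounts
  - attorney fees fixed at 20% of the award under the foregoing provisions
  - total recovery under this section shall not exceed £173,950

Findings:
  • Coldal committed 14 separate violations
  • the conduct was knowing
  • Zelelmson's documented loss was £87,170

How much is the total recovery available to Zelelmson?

Statutory damages: 14 × £1,320 = £18,480
Greater of actual damages (£87,170) or statutory damages (£18,480): £87,170
Doubled: 2 × £87,170 = £174,340
Attorney fees: 20% of £174,340 = £34,868
Total before cap: £174,340 + £34,868 = £209,208
Cap at £173,950: £209,208 exceeds the cap → £173,950

£173,950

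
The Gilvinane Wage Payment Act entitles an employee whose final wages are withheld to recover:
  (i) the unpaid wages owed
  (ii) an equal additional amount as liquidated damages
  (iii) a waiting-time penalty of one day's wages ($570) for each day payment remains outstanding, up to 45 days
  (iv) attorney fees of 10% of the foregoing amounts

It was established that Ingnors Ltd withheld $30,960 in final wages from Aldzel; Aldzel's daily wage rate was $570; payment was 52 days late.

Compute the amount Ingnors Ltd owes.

Liquidated damages (equal amount): $30,960
Penalty days: min(52, 45) = 45
Waiting-time penalty: 45 × $570 = $25,650
Subtotal: $30,960 + $30,960 + $25,650 = $87,570
Attorney fees: 10% of $87,570 = $8,757
Total award: $87,570 + $8,757 = $96,327

$96,327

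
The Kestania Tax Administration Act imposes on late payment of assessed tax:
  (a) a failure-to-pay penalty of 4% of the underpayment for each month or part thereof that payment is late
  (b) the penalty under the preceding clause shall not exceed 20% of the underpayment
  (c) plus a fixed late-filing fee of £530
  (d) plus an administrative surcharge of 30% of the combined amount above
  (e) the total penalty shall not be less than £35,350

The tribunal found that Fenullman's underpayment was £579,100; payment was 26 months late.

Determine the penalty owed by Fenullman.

Accrued rate: 4% × 26 = 104%, capped at 20% → 20%
Failure-to-pay penalty: 20% of £579,100 = £115,820
Penalty before surcharge: £115,820 + £530 = £116,350
Administrative surcharge: 30% of £116,350 = £34,905
Total penalty: £116,350 + £34,905 = £151,255
Minimum £35,350: £151,255 meets the minimum, no increase.

£151,255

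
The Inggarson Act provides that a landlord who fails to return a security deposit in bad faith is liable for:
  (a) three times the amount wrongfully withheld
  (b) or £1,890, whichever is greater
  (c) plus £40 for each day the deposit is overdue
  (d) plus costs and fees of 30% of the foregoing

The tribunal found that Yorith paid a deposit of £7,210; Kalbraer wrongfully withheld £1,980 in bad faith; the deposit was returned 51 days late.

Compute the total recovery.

£10,374

Trebled: 3 × £1,980 = £5,940
Minimum £1,890: £5,940 meets the minimum, no increase.
Late-return penalty: 51 × £40 = £2,040
Damages plus late penalty: £5,940 + £2,040 = £7,980
Costs and fees: 30% of £7,980 = £2,394
Total recovery: £7,980 + £2,394 = £10,374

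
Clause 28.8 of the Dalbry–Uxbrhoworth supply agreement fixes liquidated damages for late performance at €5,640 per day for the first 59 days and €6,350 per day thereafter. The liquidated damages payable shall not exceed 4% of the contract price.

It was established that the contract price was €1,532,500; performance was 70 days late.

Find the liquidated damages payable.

First 59 days: 59 × €5,640 = €332,760
Remaining days: (70 − 59) × €6,350 = €69,850
Accrued per-day damages: €332,760 + €69,850 = €402,610
Cap: 4% of €1,532,500 = €61,300
Cap at €61,300: €402,610 exceeds the cap → €61,300

Liquidated damages: €61,300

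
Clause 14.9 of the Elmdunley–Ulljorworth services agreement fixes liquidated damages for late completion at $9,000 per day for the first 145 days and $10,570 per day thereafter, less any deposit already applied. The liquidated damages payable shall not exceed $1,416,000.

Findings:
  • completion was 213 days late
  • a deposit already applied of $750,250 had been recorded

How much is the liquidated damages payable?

$1,273,510

First 145 days: 145 × $9,000 = $1,305,000
Remaining days: (213 − 145) × $10,570 = $718,760
Accrued per-day damages: $1,305,000 + $718,760 = $2,023,760
Less deposit already applied: $2,023,760 − $750,250 = $1,273,510
Cap at $1,416,000: $1,273,510 is within the cap, no reduction.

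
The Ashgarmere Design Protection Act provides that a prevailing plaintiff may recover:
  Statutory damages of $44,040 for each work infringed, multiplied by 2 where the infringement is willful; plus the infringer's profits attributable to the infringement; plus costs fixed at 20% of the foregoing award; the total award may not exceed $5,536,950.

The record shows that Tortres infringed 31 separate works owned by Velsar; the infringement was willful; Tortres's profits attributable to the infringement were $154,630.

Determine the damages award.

$3,462,132

Statutory damages: 31 × $44,040 = $1,365,240
Doubled: 2 × $1,365,240 = $2,730,480
Combined award: $2,730,480 + $154,630 = $2,885,110
Costs: 20% of $2,885,110 = $577,022
Award plus costs: $2,885,110 + $577,022 = $3,462,132
Cap at $5,536,950: $3,462,132 is within the cap, no reduction.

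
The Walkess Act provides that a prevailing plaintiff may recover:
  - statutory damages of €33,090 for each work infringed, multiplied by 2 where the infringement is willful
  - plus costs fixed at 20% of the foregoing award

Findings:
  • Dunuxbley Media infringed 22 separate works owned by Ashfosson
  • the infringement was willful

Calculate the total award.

Statutory damages: 22 × €33,090 = €727,980
Doubled: 2 × €727,980 = €1,455,960
Costs: 20% of €1,455,960 = €291,192
Award plus costs: €1,455,960 + €291,192 = €1,747,152

€1,747,152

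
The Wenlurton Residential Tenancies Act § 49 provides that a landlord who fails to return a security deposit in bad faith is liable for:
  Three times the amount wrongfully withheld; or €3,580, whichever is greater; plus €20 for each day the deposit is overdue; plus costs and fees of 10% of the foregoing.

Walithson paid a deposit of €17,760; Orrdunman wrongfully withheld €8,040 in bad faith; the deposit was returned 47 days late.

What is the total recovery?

Trebled: 3 × €8,040 = €24,120
Minimum €3,580: €24,120 meets the minimum, no increase.
Late-return penalty: 47 × €20 = €940
Damages plus late penalty: €24,120 + €940 = €25,060
Costs and fees: 10% of €25,060 = €2,506
Total recovery: €25,060 + €2,506 = €27,566

€27,566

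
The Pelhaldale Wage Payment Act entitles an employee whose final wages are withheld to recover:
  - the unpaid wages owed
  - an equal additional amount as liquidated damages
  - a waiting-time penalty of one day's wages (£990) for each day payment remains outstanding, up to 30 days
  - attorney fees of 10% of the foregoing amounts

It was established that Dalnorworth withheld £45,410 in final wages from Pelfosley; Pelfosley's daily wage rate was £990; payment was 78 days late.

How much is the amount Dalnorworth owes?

£132,572

Liquidated damages (equal amount): £45,410
Penalty days: min(78, 30) = 30
Waiting-time penalty: 30 × £990 = £29,700
Subtotal: £45,410 + £45,410 + £29,700 = £120,520
Attorney fees: 10% of £120,520 = £12,052
Total award: £120,520 + £12,052 = £132,572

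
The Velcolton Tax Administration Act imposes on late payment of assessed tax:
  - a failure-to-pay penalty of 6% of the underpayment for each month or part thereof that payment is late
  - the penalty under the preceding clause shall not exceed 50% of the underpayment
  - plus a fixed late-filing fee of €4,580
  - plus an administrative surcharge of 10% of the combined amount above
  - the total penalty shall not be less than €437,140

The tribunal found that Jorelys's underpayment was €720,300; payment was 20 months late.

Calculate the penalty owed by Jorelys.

€437,140

Accrued rate: 6% × 20 = 120%, capped at 50% → 50%
Failure-to-pay penalty: 50% of €720,300 = €360,150
Penalty before surcharge: €360,150 + €4,580 = €364,730
Administrative surcharge: 10% of €364,730 = €36,473
Total penalty: €364,730 + €36,473 = €401,203
Minimum €437,140: €401,203 is below the minimum → €437,140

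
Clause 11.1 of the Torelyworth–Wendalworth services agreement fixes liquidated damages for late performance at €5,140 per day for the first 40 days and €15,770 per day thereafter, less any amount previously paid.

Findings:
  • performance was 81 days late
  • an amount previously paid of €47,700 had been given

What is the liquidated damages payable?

Liquidated damages: €804,470

First 40 days: 40 × €5,140 = €205,600
Remaining days: (81 − 40) × €15,770 = €646,570
Accrued per-day damages: €205,600 + €646,570 = €852,170
Less amount previously paid: €852,170 − €47,700 = €804,470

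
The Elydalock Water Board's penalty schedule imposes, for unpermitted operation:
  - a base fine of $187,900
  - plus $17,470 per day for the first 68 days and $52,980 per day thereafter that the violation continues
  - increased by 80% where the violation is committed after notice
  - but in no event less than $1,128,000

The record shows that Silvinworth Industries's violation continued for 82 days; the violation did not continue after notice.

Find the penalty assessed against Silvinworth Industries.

First 68 days: 68 × $17,470 = $1,187,960
Remaining days: (82 − 68) × $52,980 = $741,720
Per-day component: $1,187,960 + $741,720 = $1,929,680
Base plus per-day: $187,900 + $1,929,680 = $2,117,580
The violation did not continue after notice: no 80% increase.
Minimum $1,128,000: $2,117,580 meets the minimum, no increase.

$2,117,580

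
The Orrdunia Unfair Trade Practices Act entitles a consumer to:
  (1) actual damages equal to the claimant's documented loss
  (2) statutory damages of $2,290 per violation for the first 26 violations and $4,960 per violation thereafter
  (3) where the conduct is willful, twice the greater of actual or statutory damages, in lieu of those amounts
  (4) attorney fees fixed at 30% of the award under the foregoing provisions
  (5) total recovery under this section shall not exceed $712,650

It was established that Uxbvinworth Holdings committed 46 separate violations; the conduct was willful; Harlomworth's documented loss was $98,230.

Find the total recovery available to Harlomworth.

Total recovery: $412,724

First 26 violations: 26 × $2,290 = $59,540
Remaining violations: (46 − 26) × $4,960 = $99,200
Statutory damages: $59,540 + $99,200 = $158,740
Greater of actual damages ($98,230) or statutory damages ($158,740): $158,740
Doubled: 2 × $158,740 = $317,480
Attorney fees: 30% of $317,480 = $95,244
Total before cap: $317,480 + $95,244 = $412,724
Cap at $712,650: $412,724 is within the cap, no reduction.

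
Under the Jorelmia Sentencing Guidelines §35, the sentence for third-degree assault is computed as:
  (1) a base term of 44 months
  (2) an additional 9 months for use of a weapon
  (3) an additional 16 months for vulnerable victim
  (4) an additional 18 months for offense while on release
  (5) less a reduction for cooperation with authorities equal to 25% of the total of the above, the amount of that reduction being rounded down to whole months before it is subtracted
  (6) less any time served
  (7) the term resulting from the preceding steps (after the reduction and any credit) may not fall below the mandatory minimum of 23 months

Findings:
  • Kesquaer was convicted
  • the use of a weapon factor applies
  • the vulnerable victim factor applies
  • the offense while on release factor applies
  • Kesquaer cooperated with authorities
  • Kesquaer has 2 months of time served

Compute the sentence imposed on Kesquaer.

Use of a weapon enhancement: +9 months
Vulnerable victim enhancement: +16 months
Offense while on release enhancement: +18 months
Adjusted term: 44 months + 9 months + 16 months + 18 months = 87 months
Cooperation with authorities reduction: 25% of 87 months = 21 months (rounded down)
After reduction: 87 − 21 = 66 months
Less time served: 66 months − 2 months = 64 months
Minimum 23 months: 64 months meets the minimum, no increase.

64 months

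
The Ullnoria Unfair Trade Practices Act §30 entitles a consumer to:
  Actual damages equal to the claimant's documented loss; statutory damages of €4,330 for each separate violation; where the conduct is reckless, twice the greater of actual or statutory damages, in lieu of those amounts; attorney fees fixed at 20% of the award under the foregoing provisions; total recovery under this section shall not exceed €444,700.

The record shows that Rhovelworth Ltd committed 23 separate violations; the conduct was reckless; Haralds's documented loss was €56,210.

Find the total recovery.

Statutory damages: 23 × €4,330 = €99,590
Greater of actual damages (€56,210) or statutory damages (€99,590): €99,590
Doubled: 2 × €99,590 = €199,180
Attorney fees: 20% of €199,180 = €39,836
Total before cap: €199,180 + €39,836 = €239,016
Cap at €444,700: €239,016 is within the cap, no reduction.

Total recovery: €239,016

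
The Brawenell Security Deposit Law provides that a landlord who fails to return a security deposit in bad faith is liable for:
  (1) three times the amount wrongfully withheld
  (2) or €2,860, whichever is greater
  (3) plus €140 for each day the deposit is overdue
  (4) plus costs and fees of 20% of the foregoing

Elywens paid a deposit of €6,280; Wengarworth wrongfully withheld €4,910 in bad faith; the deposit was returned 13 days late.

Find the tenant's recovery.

€19,860

Trebled: 3 × €4,910 = €14,730
Minimum €2,860: €14,730 meets the minimum, no increase.
Late-return penalty: 13 × €140 = €1,820
Damages plus late penalty: €14,730 + €1,820 = €16,550
Costs and fees: 20% of €16,550 = €3,310
Total recovery: €16,550 + €3,310 = €19,860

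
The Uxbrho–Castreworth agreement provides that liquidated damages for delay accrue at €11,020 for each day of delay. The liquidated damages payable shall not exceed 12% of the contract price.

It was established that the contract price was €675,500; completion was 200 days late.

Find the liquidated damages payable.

Per-day damages: 200 × €11,020 = €2,204,000
Cap: 12% of €675,500 = €81,060
Cap at €81,060: €2,204,000 exceeds the cap → €81,060

Liquidated damages: €81,060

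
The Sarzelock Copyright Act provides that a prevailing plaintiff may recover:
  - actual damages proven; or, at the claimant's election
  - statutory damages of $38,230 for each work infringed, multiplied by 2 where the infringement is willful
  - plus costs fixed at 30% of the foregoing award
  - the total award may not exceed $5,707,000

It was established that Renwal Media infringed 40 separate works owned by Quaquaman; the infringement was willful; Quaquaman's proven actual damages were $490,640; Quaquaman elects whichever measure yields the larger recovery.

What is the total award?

Statutory damages: 40 × $38,230 = $1,529,200
Doubled: 2 × $1,529,200 = $3,058,400
Greater of actual damages ($490,640) or enhanced statutory damages ($3,058,400): $3,058,400
Costs: 30% of $3,058,400 = $917,520
Award plus costs: $3,058,400 + $917,520 = $3,975,920
Cap at $5,707,000: $3,975,920 is within the cap, no reduction.

$3,975,920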